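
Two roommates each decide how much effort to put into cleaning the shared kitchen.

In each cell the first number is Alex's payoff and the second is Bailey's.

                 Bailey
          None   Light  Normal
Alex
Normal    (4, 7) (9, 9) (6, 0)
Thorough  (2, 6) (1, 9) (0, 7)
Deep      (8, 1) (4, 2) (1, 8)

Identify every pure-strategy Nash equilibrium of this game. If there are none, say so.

The unique pure-strategy Nash equilibrium is (Normal, Light).

(Normal, None): Alex can switch to Deep (4 → 8). Not NE.
(Normal, Light): Alex gets 9, best alternative 4; Bailey gets 9, best alternative 7. No profitable deviation — NE.
(Normal, Normal): Bailey can switch to None (0 → 7). Not NE.
(Thorough, None): Alex can switch to Normal (2 → 4). Not NE.
(Thorough, Light): Alex can switch to Normal (1 → 9). Not NE.
(Thorough, Normal): Alex can switch to Normal (0 → 6). Not NE.
(Deep, None): Bailey can switch to Light (1 → 2). Not NE.
(Deep, Light): Alex can switch to Normal (4 → 9). Not NE.
(Deep, Normal): Alex can switch to Normal (1 → 6). Not NE.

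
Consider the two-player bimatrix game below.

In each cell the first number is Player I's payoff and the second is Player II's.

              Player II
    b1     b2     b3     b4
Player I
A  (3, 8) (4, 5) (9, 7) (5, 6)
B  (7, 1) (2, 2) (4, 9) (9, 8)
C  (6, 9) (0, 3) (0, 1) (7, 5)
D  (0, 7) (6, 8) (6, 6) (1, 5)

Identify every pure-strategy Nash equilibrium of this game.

For each strategy profile, look for a profitable unilateral deviation.
(A, b1): Player I can switch to B (3 → 7). Not NE.
(A, b2): Player I can switch to D (4 → 6). Not NE.
(A, b3): Player II can switch to b1 (7 → 8). Not NE.
(A, b4): Player I can switch to B (5 → 9). Not NE.
(B, b1): Player II can switch to b2 (1 → 2). Not NE.
(B, b2): Player I can switch to A (2 → 4). Not NE.
(D, b2): Player I gets 6, best alternative 4; Player II gets 8, best alternative 7. No profitable deviation — NE.
(The remaining 9 profiles each have a profitable deviation by the same check.)

Pure NE: (D, b2)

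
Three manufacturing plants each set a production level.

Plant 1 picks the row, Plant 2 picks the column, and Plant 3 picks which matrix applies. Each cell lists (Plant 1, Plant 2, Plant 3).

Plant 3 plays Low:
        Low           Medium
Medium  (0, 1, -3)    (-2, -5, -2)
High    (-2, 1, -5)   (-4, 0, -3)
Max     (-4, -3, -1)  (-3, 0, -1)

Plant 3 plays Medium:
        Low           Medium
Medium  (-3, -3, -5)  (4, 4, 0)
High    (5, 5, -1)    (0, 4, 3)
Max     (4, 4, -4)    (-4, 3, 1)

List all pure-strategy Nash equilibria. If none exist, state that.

The pure Nash equilibria are (Medium, Low, Low) and (Medium, Medium, Medium) and (High, Low, Medium).

For each player, find the best response to each opponent profile; mutual best responses are the pure NE.
Plant 1 against (Low, Low): payoffs 0, -2, -4 → best response Medium.
Plant 1 against (Low, Medium): payoffs -3, 5, 4 → best response High.
Plant 1 against (Medium, Low): payoffs -2, -4, -3 → best response Medium.
Plant 1 against (Medium, Medium): payoffs 4, 0, -4 → best response Medium.
Plant 2 against (Medium, Low): payoffs 1, -5 → best response Low.
Plant 2 against (Medium, Medium): payoffs -3, 4 → best response Medium.
Plant 2 against (High, Low): payoffs 1, 0 → best response Low.
Plant 2 against (High, Medium): payoffs 5, 4 → best response Low.
Plant 2 against (Max, Low): payoffs -3, 0 → best response Medium.
Plant 2 against (Max, Medium): payoffs 4, 3 → best response Low.
Plant 3 against (Medium, Low): payoffs -3, -5 → best response Low.
Plant 3 against (Medium, Medium): payoffs -2, 0 → best response Medium.
Plant 3 against (High, Low): payoffs -5, -1 → best response Medium.
Plant 3 against (High, Medium): payoffs -3, 3 → best response Medium.
Plant 3 against (Max, Low): payoffs -1, -4 → best response Low.
Plant 3 against (Max, Medium): payoffs -1, 1 → best response Medium.
Mutual best responses: (Medium, Low, Low); (Medium, Medium, Medium); (High, Low, Medium).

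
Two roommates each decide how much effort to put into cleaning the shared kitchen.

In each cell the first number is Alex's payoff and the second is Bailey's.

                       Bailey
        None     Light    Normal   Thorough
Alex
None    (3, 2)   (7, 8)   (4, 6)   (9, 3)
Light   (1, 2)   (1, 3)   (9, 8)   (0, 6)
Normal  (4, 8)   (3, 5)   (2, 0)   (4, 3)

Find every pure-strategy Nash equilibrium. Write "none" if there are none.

For each player, find the best response to each opponent profile; mutual best responses are the pure NE.
Alex against None: payoffs 3, 1, 4 → best response Normal.
Alex against Light: payoffs 7, 1, 3 → best response None.
Alex against Normal: payoffs 4, 9, 2 → best response Light.
Alex against Thorough: payoffs 9, 0, 4 → best response None.
Bailey against None: payoffs 2, 8, 6, 3 → best response Light.
Bailey against Light: payoffs 2, 3, 8, 6 → best response Normal.
Bailey against Normal: payoffs 8, 5, 0, 3 → best response None.
Mutual best responses: (None, Light); (Light, Normal); (Normal, None).

(None, Light) and (Light, Normal) and (Normal, None)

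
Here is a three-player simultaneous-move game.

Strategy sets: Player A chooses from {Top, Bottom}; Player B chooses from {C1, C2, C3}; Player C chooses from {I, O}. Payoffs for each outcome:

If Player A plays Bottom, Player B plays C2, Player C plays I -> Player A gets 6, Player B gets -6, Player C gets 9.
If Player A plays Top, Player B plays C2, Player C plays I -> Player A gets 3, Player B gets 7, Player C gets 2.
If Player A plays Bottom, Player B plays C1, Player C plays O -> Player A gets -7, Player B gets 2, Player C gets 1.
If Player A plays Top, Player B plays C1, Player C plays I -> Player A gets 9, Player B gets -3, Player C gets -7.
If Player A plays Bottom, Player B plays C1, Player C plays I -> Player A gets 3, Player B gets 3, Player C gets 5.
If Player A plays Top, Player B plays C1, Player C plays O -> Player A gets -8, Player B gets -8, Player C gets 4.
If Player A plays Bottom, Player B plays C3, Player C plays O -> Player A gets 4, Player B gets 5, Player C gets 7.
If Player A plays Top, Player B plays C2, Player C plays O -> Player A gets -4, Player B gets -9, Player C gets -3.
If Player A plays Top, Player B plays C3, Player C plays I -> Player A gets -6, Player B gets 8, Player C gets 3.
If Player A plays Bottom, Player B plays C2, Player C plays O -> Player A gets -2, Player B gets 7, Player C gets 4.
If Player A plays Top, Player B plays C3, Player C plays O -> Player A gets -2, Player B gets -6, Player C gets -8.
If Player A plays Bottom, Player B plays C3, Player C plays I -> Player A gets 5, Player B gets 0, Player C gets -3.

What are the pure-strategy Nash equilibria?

Player A against (C1, I): payoffs 9, 3 → best response Top.
Player A against (C1, O): payoffs -8, -7 → best response Bottom.
Player A against (C2, I): payoffs 3, 6 → best response Bottom.
Player A against (C2, O): payoffs -4, -2 → best response Bottom.
Player A against (C3, I): payoffs -6, 5 → best response Bottom.
Player A against (C3, O): payoffs -2, 4 → best response Bottom.
Player B against (Top, I): payoffs -3, 7, 8 → best response C3.
Player B against (Top, O): payoffs -8, -9, -6 → best response C3.
Player B against (Bottom, I): payoffs 3, -6, 0 → best response C1.
Player B against (Bottom, O): payoffs 2, 7, 5 → best response C2.
Player C against (Top, C1): payoffs -7, 4 → best response O.
Player C against (Top, C2): payoffs 2, -3 → best response I.
Player C against (Top, C3): payoffs 3, -8 → best response I.
Player C against (Bottom, C1): payoffs 5, 1 → best response I.
Player C against (Bottom, C2): payoffs 9, 4 → best response I.
Player C against (Bottom, C3): payoffs -3, 7 → best response O.
No profile is a mutual best response for all players.

This game has no pure Nash equilibrium.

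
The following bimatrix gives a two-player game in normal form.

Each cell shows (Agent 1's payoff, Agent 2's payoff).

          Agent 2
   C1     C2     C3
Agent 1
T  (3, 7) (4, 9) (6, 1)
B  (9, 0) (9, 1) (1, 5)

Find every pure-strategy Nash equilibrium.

This game has no pure Nash equilibrium.

For each player, find the best response to each opponent profile; mutual best responses are the pure NE.
Agent 1 against C1: payoffs 3, 9 → best response B.
Agent 1 against C2: payoffs 4, 9 → best response B.
Agent 1 against C3: payoffs 6, 1 → best response T.
Agent 2 against T: payoffs 7, 9, 1 → best response C2.
Agent 2 against B: payoffs 0, 1, 5 → best response C3.
No profile is a mutual best response for all players.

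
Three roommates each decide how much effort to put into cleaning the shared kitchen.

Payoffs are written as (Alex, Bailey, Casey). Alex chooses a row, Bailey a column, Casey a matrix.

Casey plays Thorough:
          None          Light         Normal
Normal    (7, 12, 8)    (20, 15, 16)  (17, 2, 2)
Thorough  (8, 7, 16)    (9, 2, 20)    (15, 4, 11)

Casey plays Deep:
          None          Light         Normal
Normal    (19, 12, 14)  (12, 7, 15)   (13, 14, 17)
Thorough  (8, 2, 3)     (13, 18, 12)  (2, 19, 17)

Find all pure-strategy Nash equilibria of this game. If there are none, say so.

(Normal, Light, Thorough); (Normal, Normal, Deep); (Thorough, None, Thorough)

Mark each player's best response to every combination of opponents' strategies; a profile where every player is best-responding is a pure Nash equilibrium.
Alex against (None, Thorough): payoffs 7, 8 → best response Thorough.
Alex against (None, Deep): payoffs 19, 8 → best response Normal.
Alex against (Light, Thorough): payoffs 20, 9 → best response Normal.
Alex against (Light, Deep): payoffs 12, 13 → best response Thorough.
Alex against (Normal, Thorough): payoffs 17, 15 → best response Normal.
Alex against (Normal, Deep): payoffs 13, 2 → best response Normal.
Bailey against (Normal, Thorough): payoffs 12, 15, 2 → best response Light.
Bailey against (Normal, Deep): payoffs 12, 7, 14 → best response Normal.
Bailey against (Thorough, Thorough): payoffs 7, 2, 4 → best response None.
Bailey against (Thorough, Deep): payoffs 2, 18, 19 → best response Normal.
Casey against (Normal, None): payoffs 8, 14 → best response Deep.
Casey against (Normal, Light): payoffs 16, 15 → best response Thorough.
Casey against (Normal, Normal): payoffs 2, 17 → best response Deep.
Casey against (Thorough, None): payoffs 16, 3 → best response Thorough.
Casey against (Thorough, Light): payoffs 20, 12 → best response Thorough.
Casey against (Thorough, Normal): payoffs 11, 17 → best response Deep.
Mutual best responses: (Normal, Light, Thorough); (Normal, Normal, Deep); (Thorough, None, Thorough).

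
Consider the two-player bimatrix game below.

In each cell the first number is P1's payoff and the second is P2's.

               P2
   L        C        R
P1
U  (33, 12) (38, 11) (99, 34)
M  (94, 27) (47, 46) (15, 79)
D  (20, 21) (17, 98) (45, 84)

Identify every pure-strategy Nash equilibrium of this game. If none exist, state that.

(U, R)

Mark each player's best response to every combination of opponents' strategies; a profile where every player is best-responding is a pure Nash equilibrium.
P1 against L: payoffs 33, 94, 20 → best response M.
P1 against C: payoffs 38, 47, 17 → best response M.
P1 against R: payoffs 99, 15, 45 → best response U.
P2 against U: payoffs 12, 11, 34 → best response R.
P2 against M: payoffs 27, 46, 79 → best response R.
P2 against D: payoffs 21, 98, 84 → best response C.
Mutual best responses: (U, R).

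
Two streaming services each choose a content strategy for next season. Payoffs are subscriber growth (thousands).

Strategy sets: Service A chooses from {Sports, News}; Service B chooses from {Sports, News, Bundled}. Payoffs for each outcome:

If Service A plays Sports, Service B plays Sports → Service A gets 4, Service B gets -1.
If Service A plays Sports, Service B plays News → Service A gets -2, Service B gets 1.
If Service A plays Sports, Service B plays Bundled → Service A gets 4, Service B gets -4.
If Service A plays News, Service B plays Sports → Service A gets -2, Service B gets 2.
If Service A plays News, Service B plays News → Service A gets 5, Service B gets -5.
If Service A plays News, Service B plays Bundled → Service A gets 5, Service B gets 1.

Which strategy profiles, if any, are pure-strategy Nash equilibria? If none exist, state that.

No pure-strategy Nash equilibrium.

(Sports, Sports): Service B can switch to News (-1 → 1). Not NE.
(Sports, News): Service A can switch to News (-2 → 5). Not NE.
(Sports, Bundled): Service A can switch to News (4 → 5). Not NE.
(News, Sports): Service A can switch to Sports (-2 → 4). Not NE.
(News, News): Service B can switch to Sports (-5 → 2). Not NE.
(News, Bundled): Service B can switch to Sports (1 → 2). Not NE.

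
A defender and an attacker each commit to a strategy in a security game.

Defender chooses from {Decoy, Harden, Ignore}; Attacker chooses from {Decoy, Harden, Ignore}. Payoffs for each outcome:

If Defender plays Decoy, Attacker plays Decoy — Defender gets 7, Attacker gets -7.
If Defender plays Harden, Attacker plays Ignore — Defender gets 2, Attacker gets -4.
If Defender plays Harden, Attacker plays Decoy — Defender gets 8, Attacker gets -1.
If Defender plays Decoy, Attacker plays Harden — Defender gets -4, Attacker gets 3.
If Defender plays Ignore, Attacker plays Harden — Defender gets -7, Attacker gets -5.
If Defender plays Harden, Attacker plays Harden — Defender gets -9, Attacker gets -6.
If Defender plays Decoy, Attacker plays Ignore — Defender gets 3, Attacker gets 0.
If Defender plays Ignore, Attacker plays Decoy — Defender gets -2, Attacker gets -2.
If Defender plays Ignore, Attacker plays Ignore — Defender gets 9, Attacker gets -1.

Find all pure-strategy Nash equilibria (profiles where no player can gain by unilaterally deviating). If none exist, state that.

(Decoy, Harden); (Harden, Decoy); (Ignore, Ignore)

(Decoy, Decoy): Defender can switch to Harden (7 → 8). Not NE.
(Decoy, Harden): Defender gets -4, best alternative -7; Attacker gets 3, best alternative 0. No profitable deviation — NE.
(Decoy, Ignore): Defender can switch to Ignore (3 → 9). Not NE.
(Harden, Decoy): Defender gets 8, best alternative 7; Attacker gets -1, best alternative -4. No profitable deviation — NE.
(Harden, Harden): Defender can switch to Decoy (-9 → -4). Not NE.
(Harden, Ignore): Defender can switch to Decoy (2 → 3). Not NE.
(Ignore, Decoy): Defender can switch to Decoy (-2 → 7). Not NE.
(Ignore, Harden): Defender can switch to Decoy (-7 → -4). Not NE.
(Ignore, Ignore): Defender gets 9, best alternative 3; Attacker gets -1, best alternative -2. No profitable deviation — NE.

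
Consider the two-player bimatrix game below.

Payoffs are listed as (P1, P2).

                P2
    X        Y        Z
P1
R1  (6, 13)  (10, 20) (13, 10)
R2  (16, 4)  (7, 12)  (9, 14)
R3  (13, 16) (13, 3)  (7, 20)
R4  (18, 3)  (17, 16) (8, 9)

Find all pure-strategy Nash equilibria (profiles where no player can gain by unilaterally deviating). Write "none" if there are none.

Check each profile: it is a Nash equilibrium iff no player can strictly gain by switching unilaterally.
(R1, X): P1 can switch to R2 (6 → 16). Not NE.
(R1, Y): P1 can switch to R3 (10 → 13). Not NE.
(R1, Z): P2 can switch to X (10 → 13). Not NE.
(R2, X): P1 can switch to R4 (16 → 18). Not NE.
(R2, Y): P1 can switch to R1 (7 → 10). Not NE.
(R2, Z): P1 can switch to R1 (9 → 13). Not NE.
(R3, X): P1 can switch to R2 (13 → 16). Not NE.
(R3, Y): P1 can switch to R4 (13 → 17). Not NE.
(R4, Y): P1 gets 17, best alternative 13; P2 gets 16, best alternative 9. No profitable deviation — NE.
(The remaining 3 profiles each have a profitable deviation by the same check.)

The unique pure-strategy Nash equilibrium is (R4, Y).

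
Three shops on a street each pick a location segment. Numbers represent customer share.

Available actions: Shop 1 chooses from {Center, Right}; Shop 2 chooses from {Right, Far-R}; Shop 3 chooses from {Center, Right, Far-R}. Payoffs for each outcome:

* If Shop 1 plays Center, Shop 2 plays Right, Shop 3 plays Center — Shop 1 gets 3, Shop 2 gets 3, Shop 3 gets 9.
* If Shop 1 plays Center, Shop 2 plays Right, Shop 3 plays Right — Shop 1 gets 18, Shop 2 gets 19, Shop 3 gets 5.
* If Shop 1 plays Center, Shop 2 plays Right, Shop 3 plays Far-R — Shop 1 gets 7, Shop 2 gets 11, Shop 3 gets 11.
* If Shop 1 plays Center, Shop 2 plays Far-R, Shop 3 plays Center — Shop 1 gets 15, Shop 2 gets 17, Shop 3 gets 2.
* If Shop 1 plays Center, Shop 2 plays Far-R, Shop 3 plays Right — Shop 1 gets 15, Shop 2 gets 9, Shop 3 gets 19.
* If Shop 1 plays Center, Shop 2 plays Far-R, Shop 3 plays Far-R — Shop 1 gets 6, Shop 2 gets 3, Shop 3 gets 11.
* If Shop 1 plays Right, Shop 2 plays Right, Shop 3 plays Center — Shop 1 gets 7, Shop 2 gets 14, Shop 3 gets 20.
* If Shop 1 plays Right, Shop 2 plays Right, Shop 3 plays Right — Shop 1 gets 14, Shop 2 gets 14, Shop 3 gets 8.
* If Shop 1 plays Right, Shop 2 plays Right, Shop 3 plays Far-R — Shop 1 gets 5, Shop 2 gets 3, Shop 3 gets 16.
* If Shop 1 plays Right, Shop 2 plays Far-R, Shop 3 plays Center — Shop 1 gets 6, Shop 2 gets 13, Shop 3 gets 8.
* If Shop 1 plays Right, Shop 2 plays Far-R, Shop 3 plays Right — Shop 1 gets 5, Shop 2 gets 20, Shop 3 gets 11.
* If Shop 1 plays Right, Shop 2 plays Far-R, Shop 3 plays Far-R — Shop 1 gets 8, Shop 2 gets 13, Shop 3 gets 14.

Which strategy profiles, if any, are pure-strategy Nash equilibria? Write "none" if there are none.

(Center, Right, Far-R); (Right, Right, Center); (Right, Far-R, Far-R)

Check each profile: it is a Nash equilibrium iff no player can strictly gain by switching unilaterally.
(Center, Right, Center): Shop 1 can switch to Right (3 → 7). Not NE.
(Center, Right, Right): Shop 3 can switch to Center (5 → 9). Not NE.
(Center, Right, Far-R): Shop 1 gets 7, best alternative 5; Shop 2 gets 11, best alternative 3; Shop 3 gets 11, best alternative 9. No profitable deviation — NE.
(Center, Far-R, Center): Shop 3 can switch to Right (2 → 19). Not NE.
(Center, Far-R, Right): Shop 2 can switch to Right (9 → 19). Not NE.
(Center, Far-R, Far-R): Shop 1 can switch to Right (6 → 8). Not NE.
(Right, Right, Center): Shop 1 gets 7, best alternative 3; Shop 2 gets 14, best alternative 13; Shop 3 gets 20, best alternative 16. No profitable deviation — NE.
(Right, Right, Right): Shop 1 can switch to Center (14 → 18). Not NE.
(Right, Far-R, Far-R): Shop 1 gets 8, best alternative 6; Shop 2 gets 13, best alternative 3; Shop 3 gets 14, best alternative 11. No profitable deviation — NE.
(The remaining 3 profiles each have a profitable deviation by the same check.)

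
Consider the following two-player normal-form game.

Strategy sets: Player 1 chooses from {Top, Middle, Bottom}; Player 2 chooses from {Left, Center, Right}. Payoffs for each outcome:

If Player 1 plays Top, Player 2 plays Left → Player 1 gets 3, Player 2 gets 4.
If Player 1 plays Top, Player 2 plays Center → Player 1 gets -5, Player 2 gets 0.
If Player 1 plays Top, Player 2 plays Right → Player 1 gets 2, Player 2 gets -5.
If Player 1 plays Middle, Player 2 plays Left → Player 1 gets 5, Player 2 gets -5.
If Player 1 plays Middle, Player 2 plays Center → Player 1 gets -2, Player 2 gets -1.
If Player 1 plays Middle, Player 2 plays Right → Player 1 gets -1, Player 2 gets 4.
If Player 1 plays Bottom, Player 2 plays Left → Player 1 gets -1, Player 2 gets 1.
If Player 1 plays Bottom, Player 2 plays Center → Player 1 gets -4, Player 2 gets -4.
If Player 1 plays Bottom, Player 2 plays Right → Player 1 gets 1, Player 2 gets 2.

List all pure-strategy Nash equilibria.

Check each profile: it is a Nash equilibrium iff no player can strictly gain by switching unilaterally.
(Top, Left): Player 1 can switch to Middle (3 → 5). Not NE.
(Top, Center): Player 1 can switch to Middle (-5 → -2). Not NE.
(Top, Right): Player 2 can switch to Left (-5 → 4). Not NE.
(Middle, Left): Player 2 can switch to Center (-5 → -1). Not NE.
(Middle, Center): Player 2 can switch to Right (-1 → 4). Not NE.
(Middle, Right): Player 1 can switch to Top (-1 → 2). Not NE.
(Bottom, Left): Player 1 can switch to Top (-1 → 3). Not NE.
(Bottom, Center): Player 1 can switch to Middle (-4 → -2). Not NE.
(The remaining 1 profile has a profitable deviation by the same check.)

none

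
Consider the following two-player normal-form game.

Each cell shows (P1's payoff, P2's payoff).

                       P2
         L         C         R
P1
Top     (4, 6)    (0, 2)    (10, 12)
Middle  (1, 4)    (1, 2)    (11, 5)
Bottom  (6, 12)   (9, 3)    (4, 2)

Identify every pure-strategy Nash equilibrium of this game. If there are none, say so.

P1 against L: payoffs 4, 1, 6 → best response Bottom.
P1 against C: payoffs 0, 1, 9 → best response Bottom.
P1 against R: payoffs 10, 11, 4 → best response Middle.
P2 against Top: payoffs 6, 2, 12 → best response R.
P2 against Middle: payoffs 4, 2, 5 → best response R.
P2 against Bottom: payoffs 12, 3, 2 → best response L.
Mutual best responses: (Middle, R); (Bottom, L).

The pure Nash equilibria are (Middle, R) and (Bottom, L).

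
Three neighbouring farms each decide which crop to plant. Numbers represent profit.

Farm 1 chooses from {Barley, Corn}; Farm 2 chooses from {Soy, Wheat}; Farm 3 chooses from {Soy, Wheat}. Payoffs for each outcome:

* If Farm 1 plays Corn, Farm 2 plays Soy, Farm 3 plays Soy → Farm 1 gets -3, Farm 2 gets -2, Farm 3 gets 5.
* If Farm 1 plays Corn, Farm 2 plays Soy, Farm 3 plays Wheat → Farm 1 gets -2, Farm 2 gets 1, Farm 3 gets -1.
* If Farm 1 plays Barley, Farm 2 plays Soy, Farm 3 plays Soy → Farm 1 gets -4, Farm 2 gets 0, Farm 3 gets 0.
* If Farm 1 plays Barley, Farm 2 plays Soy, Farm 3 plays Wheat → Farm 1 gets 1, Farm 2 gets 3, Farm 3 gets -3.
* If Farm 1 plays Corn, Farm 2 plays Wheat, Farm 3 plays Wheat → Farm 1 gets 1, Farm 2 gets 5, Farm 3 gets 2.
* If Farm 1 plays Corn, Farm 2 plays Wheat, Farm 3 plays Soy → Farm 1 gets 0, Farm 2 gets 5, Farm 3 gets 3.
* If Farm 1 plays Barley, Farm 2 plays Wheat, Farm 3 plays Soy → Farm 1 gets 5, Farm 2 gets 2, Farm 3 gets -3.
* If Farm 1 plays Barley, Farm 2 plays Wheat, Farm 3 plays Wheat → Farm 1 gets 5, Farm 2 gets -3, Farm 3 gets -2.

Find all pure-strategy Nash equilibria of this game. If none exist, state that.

(Barley, Soy, Soy): Farm 1 can switch to Corn (-4 → -3). Not NE.
(Barley, Soy, Wheat): Farm 3 can switch to Soy (-3 → 0). Not NE.
(Barley, Wheat, Soy): Farm 3 can switch to Wheat (-3 → -2). Not NE.
(Barley, Wheat, Wheat): Farm 2 can switch to Soy (-3 → 3). Not NE.
(Corn, Soy, Soy): Farm 2 can switch to Wheat (-2 → 5). Not NE.
(Corn, Soy, Wheat): Farm 1 can switch to Barley (-2 → 1). Not NE.
(Corn, Wheat, Soy): Farm 1 can switch to Barley (0 → 5). Not NE.
(Corn, Wheat, Wheat): Farm 1 can switch to Barley (1 → 5). Not NE.

none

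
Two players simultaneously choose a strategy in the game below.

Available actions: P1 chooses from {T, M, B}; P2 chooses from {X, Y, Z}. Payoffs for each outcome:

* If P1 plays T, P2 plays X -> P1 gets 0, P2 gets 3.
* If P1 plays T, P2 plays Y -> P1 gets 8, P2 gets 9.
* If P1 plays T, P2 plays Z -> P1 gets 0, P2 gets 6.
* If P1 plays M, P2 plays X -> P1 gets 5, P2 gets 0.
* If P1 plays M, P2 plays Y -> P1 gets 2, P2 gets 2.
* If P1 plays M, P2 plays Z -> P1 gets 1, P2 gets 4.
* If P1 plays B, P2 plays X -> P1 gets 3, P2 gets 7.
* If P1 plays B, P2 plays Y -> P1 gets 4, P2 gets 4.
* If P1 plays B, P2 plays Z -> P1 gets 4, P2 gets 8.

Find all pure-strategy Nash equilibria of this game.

The pure Nash equilibria are (T, Y); (B, Z).

P1 against X: payoffs 0, 5, 3 → best response M.
P1 against Y: payoffs 8, 2, 4 → best response T.
P1 against Z: payoffs 0, 1, 4 → best response B.
P2 against T: payoffs 3, 9, 6 → best response Y.
P2 against M: payoffs 0, 2, 4 → best response Z.
P2 against B: payoffs 7, 4, 8 → best response Z.
Mutual best responses: (T, Y); (B, Z).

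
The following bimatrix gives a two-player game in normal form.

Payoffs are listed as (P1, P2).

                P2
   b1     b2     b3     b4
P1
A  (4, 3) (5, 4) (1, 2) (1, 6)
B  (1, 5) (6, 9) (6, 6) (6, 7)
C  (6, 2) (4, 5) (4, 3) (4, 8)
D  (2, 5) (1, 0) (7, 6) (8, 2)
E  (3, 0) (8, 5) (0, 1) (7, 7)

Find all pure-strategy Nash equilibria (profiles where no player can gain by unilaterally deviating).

Mark each player's best response to every combination of opponents' strategies; a profile where every player is best-responding is a pure Nash equilibrium.
P1 against b1: payoffs 4, 1, 6, 2, 3 → best response C.
P1 against b2: payoffs 5, 6, 4, 1, 8 → best response E.
P1 against b3: payoffs 1, 6, 4, 7, 0 → best response D.
P1 against b4: payoffs 1, 6, 4, 8, 7 → best response D.
P2 against A: payoffs 3, 4, 2, 6 → best response b4.
P2 against B: payoffs 5, 9, 6, 7 → best response b2.
P2 against C: payoffs 2, 5, 3, 8 → best response b4.
P2 against D: payoffs 5, 0, 6, 2 → best response b3.
P2 against E: payoffs 0, 5, 1, 7 → best response b4.
Mutual best responses: (D, b3).

(D, b3)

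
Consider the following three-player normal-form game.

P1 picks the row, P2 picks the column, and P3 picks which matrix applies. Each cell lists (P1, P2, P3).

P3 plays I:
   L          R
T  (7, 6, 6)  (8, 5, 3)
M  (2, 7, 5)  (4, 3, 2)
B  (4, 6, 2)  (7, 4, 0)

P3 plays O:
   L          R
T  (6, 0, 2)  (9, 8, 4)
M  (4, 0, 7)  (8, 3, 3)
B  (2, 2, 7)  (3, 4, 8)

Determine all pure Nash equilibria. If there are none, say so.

Mark each player's best response to every combination of opponents' strategies; a profile where every player is best-responding is a pure Nash equilibrium.
P1 against (L, I): payoffs 7, 2, 4 → best response T.
P1 against (L, O): payoffs 6, 4, 2 → best response T.
P1 against (R, I): payoffs 8, 4, 7 → best response T.
P1 against (R, O): payoffs 9, 8, 3 → best response T.
P2 against (T, I): payoffs 6, 5 → best response L.
P2 against (T, O): payoffs 0, 8 → best response R.
P2 against (M, I): payoffs 7, 3 → best response L.
P2 against (M, O): payoffs 0, 3 → best response R.
P2 against (B, I): payoffs 6, 4 → best response L.
P2 against (B, O): payoffs 2, 4 → best response R.
P3 against (T, L): payoffs 6, 2 → best response I.
P3 against (T, R): payoffs 3, 4 → best response O.
P3 against (M, L): payoffs 5, 7 → best response O.
P3 against (M, R): payoffs 2, 3 → best response O.
P3 against (B, L): payoffs 2, 7 → best response O.
P3 against (B, R): payoffs 0, 8 → best response O.
Mutual best responses: (T, L, I); (T, R, O).

Pure-strategy Nash equilibria: (T, L, I), (T, R, O)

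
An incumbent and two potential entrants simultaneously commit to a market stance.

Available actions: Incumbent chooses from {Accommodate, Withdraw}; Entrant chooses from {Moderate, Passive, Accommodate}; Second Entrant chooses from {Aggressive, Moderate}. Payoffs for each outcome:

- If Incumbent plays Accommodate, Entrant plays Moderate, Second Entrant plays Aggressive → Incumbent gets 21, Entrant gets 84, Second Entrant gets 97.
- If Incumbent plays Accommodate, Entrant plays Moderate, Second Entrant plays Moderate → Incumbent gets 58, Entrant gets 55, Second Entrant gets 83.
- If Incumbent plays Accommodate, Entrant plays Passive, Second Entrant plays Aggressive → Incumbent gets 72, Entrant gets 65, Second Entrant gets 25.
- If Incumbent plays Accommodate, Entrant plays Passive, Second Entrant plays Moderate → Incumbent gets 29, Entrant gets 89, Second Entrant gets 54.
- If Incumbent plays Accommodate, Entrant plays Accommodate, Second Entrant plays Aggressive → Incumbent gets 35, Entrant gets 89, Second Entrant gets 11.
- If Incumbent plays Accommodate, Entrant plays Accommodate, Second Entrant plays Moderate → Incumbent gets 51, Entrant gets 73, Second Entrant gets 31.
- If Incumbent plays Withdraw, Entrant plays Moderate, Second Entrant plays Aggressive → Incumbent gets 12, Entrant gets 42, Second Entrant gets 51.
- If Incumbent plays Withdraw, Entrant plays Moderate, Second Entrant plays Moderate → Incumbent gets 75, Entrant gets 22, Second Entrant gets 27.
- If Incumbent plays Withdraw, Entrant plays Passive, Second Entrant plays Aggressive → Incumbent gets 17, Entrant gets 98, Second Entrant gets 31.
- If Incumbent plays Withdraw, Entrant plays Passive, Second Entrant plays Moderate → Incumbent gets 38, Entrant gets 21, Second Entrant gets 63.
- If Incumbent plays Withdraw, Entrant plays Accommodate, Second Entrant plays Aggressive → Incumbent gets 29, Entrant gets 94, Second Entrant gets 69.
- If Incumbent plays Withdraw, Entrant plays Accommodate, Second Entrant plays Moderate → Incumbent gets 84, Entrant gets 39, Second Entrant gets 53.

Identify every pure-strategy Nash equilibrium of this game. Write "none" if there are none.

No pure-strategy Nash equilibrium.

(Accommodate, Moderate, Aggressive): Entrant can switch to Accommodate (84 → 89). Not NE.
(Accommodate, Moderate, Moderate): Incumbent can switch to Withdraw (58 → 75). Not NE.
(Accommodate, Passive, Aggressive): Entrant can switch to Moderate (65 → 84). Not NE.
(Accommodate, Passive, Moderate): Incumbent can switch to Withdraw (29 → 38). Not NE.
(Accommodate, Accommodate, Aggressive): Second Entrant can switch to Moderate (11 → 31). Not NE.
(Accommodate, Accommodate, Moderate): Incumbent can switch to Withdraw (51 → 84). Not NE.
(Withdraw, Moderate, Aggressive): Incumbent can switch to Accommodate (12 → 21). Not NE.
(Withdraw, Moderate, Moderate): Entrant can switch to Accommodate (22 → 39). Not NE.
(Withdraw, Passive, Aggressive): Incumbent can switch to Accommodate (17 → 72). Not NE.
(Withdraw, Passive, Moderate): Entrant can switch to Moderate (21 → 22). Not NE.
(The remaining 2 profiles each have a profitable deviation by the same check.)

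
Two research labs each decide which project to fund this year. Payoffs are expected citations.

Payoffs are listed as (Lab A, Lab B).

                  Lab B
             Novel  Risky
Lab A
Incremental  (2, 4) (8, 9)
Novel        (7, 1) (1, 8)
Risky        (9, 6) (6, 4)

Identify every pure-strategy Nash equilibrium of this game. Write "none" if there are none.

Lab A against Novel: payoffs 2, 7, 9 → best response Risky.
Lab A against Risky: payoffs 8, 1, 6 → best response Incremental.
Lab B against Incremental: payoffs 4, 9 → best response Risky.
Lab B against Novel: payoffs 1, 8 → best response Risky.
Lab B against Risky: payoffs 6, 4 → best response Novel.
Mutual best responses: (Incremental, Risky); (Risky, Novel).

The pure Nash equilibria are (Incremental, Risky) and (Risky, Novel).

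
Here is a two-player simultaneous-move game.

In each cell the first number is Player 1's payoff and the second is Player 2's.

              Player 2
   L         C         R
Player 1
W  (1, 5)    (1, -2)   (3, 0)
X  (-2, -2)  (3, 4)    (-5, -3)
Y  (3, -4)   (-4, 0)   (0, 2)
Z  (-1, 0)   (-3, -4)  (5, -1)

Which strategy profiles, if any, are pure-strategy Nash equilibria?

The unique pure-strategy Nash equilibrium is (X, C).

For each player, find the best response to each opponent profile; mutual best responses are the pure NE.
Player 1 against L: payoffs 1, -2, 3, -1 → best response Y.
Player 1 against C: payoffs 1, 3, -4, -3 → best response X.
Player 1 against R: payoffs 3, -5, 0, 5 → best response Z.
Player 2 against W: payoffs 5, -2, 0 → best response L.
Player 2 against X: payoffs -2, 4, -3 → best response C.
Player 2 against Y: payoffs -4, 0, 2 → best response R.
Player 2 against Z: payoffs 0, -4, -1 → best response L.
Mutual best responses: (X, C).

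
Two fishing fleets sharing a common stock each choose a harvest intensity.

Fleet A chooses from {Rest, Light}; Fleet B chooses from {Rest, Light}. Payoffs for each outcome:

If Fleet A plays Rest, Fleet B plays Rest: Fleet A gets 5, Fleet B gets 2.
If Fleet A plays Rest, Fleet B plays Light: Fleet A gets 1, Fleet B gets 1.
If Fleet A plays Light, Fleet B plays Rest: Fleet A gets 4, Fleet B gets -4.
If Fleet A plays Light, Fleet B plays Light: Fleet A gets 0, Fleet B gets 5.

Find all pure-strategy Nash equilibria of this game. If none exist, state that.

The unique pure-strategy Nash equilibrium is (Rest, Rest).

For each strategy profile, look for a profitable unilateral deviation.
(Rest, Rest): Fleet A gets 5, best alternative 4; Fleet B gets 2, best alternative 1. No profitable deviation — NE.
(Rest, Light): Fleet B can switch to Rest (1 → 2). Not NE.
(Light, Rest): Fleet A can switch to Rest (4 → 5). Not NE.
(Light, Light): Fleet A can switch to Rest (0 → 1). Not NE.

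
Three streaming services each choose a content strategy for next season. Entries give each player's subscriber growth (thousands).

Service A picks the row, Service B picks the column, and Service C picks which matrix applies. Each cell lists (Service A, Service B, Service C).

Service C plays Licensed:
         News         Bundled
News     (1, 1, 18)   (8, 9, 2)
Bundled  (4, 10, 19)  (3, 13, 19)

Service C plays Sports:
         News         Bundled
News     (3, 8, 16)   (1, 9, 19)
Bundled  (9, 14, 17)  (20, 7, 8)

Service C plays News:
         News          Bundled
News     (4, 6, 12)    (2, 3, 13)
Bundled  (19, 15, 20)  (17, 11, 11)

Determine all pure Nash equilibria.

(Bundled, News, News)

(News, News, Licensed): Service A can switch to Bundled (1 → 4). Not NE.
(News, News, Sports): Service A can switch to Bundled (3 → 9). Not NE.
(News, News, News): Service A can switch to Bundled (4 → 19). Not NE.
(News, Bundled, Licensed): Service C can switch to Sports (2 → 19). Not NE.
(News, Bundled, Sports): Service A can switch to Bundled (1 → 20). Not NE.
(News, Bundled, News): Service A can switch to Bundled (2 → 17). Not NE.
(Bundled, News, Licensed): Service B can switch to Bundled (10 → 13). Not NE.
(Bundled, News, Sports): Service C can switch to Licensed (17 → 19). Not NE.
(Bundled, News, News): Service A gets 19, best alternative 4; Service B gets 15, best alternative 11; Service C gets 20, best alternative 19. No profitable deviation — NE.
(The remaining 3 profiles each have a profitable deviation by the same check.)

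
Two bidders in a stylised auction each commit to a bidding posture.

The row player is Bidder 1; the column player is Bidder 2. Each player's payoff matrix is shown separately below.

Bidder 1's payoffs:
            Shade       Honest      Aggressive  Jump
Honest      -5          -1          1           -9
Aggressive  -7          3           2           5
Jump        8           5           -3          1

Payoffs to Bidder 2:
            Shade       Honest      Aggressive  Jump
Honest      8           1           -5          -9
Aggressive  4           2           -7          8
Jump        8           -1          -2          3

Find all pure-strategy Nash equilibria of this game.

Bidder 1 against Shade: payoffs -5, -7, 8 → best response Jump.
Bidder 1 against Honest: payoffs -1, 3, 5 → best response Jump.
Bidder 1 against Aggressive: payoffs 1, 2, -3 → best response Aggressive.
Bidder 1 against Jump: payoffs -9, 5, 1 → best response Aggressive.
Bidder 2 against Honest: payoffs 8, 1, -5, -9 → best response Shade.
Bidder 2 against Aggressive: payoffs 4, 2, -7, 8 → best response Jump.
Bidder 2 against Jump: payoffs 8, -1, -2, 3 → best response Shade.
Mutual best responses: (Aggressive, Jump); (Jump, Shade).

(Aggressive, Jump); (Jump, Shade)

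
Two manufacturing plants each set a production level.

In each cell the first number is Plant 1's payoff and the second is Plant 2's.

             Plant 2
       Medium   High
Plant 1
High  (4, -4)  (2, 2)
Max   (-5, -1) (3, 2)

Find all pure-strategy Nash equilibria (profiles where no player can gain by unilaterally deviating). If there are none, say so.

Pure NE: (Max, High)

Plant 1 against Medium: payoffs 4, -5 → best response High.
Plant 1 against High: payoffs 2, 3 → best response Max.
Plant 2 against High: payoffs -4, 2 → best response High.
Plant 2 against Max: payoffs -1, 2 → best response High.
Mutual best responses: (Max, High).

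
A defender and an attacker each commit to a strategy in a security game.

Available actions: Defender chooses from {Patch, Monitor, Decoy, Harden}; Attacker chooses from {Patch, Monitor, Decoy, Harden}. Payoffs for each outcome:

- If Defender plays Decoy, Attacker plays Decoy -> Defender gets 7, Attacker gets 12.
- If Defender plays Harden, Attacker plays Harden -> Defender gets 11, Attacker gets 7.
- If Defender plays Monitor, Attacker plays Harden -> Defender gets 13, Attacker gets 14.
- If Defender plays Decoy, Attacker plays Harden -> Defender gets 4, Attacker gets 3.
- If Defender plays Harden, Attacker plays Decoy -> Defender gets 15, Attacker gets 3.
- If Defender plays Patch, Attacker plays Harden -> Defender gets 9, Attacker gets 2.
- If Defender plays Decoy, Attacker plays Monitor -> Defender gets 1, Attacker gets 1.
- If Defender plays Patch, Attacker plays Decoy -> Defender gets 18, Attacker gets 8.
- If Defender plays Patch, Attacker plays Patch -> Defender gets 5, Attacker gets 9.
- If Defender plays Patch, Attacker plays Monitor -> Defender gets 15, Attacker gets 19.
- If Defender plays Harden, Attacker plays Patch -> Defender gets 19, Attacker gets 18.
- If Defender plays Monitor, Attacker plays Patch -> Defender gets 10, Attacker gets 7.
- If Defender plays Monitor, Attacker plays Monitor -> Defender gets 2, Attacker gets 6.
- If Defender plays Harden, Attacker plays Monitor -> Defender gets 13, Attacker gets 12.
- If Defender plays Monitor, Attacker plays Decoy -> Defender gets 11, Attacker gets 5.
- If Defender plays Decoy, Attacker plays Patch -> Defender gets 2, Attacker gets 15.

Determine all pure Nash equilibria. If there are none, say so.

Defender against Patch: payoffs 5, 10, 2, 19 → best response Harden.
Defender against Monitor: payoffs 15, 2, 1, 13 → best response Patch.
Defender against Decoy: payoffs 18, 11, 7, 15 → best response Patch.
Defender against Harden: payoffs 9, 13, 4, 11 → best response Monitor.
Attacker against Patch: payoffs 9, 19, 8, 2 → best response Monitor.
Attacker against Monitor: payoffs 7, 6, 5, 14 → best response Harden.
Attacker against Decoy: payoffs 15, 1, 12, 3 → best response Patch.
Attacker against Harden: payoffs 18, 12, 3, 7 → best response Patch.
Mutual best responses: (Patch, Monitor); (Monitor, Harden); (Harden, Patch).

(Patch, Monitor), (Monitor, Harden), (Harden, Patch)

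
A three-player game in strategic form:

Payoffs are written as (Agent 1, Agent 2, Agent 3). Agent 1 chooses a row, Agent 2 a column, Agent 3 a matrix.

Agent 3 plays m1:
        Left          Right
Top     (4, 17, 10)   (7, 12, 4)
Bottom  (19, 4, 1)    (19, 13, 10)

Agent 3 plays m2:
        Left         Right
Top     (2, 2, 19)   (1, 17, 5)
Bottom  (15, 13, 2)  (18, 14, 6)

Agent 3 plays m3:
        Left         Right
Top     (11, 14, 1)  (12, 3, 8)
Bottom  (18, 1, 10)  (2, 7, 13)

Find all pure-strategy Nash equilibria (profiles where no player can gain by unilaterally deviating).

There is no pure-strategy Nash equilibrium.

Agent 1 against (Left, m1): payoffs 4, 19 → best response Bottom.
Agent 1 against (Left, m2): payoffs 2, 15 → best response Bottom.
Agent 1 against (Left, m3): payoffs 11, 18 → best response Bottom.
Agent 1 against (Right, m1): payoffs 7, 19 → best response Bottom.
Agent 1 against (Right, m2): payoffs 1, 18 → best response Bottom.
Agent 1 against (Right, m3): payoffs 12, 2 → best response Top.
Agent 2 against (Top, m1): payoffs 17, 12 → best response Left.
Agent 2 against (Top, m2): payoffs 2, 17 → best response Right.
Agent 2 against (Top, m3): payoffs 14, 3 → best response Left.
Agent 2 against (Bottom, m1): payoffs 4, 13 → best response Right.
Agent 2 against (Bottom, m2): payoffs 13, 14 → best response Right.
Agent 2 against (Bottom, m3): payoffs 1, 7 → best response Right.
Agent 3 against (Top, Left): payoffs 10, 19, 1 → best response m2.
Agent 3 against (Top, Right): payoffs 4, 5, 8 → best response m3.
Agent 3 against (Bottom, Left): payoffs 1, 2, 10 → best response m3.
Agent 3 against (Bottom, Right): payoffs 10, 6, 13 → best response m3.
No profile is a mutual best response for all players.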